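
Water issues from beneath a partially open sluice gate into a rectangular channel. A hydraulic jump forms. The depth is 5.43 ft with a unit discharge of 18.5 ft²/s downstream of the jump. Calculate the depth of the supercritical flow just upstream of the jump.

y₁ = 0.644 ft

V₂ = q/y₂ = 18.5/5.43 = 3.41 ft/s; Fr₂ = V₂/√(g·y₂) = 0.258.
Since the conjugate-depth ratio holds either way, y₁/y₂ = ½[√(1 + 8Fr₂²) − 1] = ½[√1.531 − 1] = 0.119.
y₁ = 0.119 × 5.43 = 0.644 ft.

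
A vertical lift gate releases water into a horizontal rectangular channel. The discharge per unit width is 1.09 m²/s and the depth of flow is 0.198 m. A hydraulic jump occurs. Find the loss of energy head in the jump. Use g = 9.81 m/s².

ΔE = 0.672 m

V₁ = q/y₁ = 1.09/0.198 = 5.51 m/s. Fr₁ = V₁/√(g·y₁) = 5.51/√(9.81×0.198) = 3.95.
By Bélanger, y₂/y₁ = ½[√(1 + 8Fr₁²) − 1] = ½[√125.8 − 1] = 5.11.
y₂ = 5.11 × 0.198 = 1.01 m.
Head loss: ΔE = (y₂ − y₁)³/(4y₁y₂) = (1.01 − 0.198)³/(4×0.198×1.01) = 0.538/0.801 = 0.672 m.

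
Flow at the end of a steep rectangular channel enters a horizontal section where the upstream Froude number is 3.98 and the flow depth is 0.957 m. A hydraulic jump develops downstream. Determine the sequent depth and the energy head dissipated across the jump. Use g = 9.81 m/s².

Fr₁ = 3.98 (given).
Conjugate-depth relation: y₂/y₁ = ½[√(1 + 8Fr₁²) − 1] = ½[√127.7 − 1] = 5.15.
y₂ = 5.15 × 0.957 = 4.93 m.
Head loss: ΔE = (y₂ − y₁)³/(4y₁y₂) = (4.93 − 0.957)³/(4×0.957×4.93) = 62.7/18.9 = 3.32 m.

y₂ = 4.93 m; ΔE = 3.32 m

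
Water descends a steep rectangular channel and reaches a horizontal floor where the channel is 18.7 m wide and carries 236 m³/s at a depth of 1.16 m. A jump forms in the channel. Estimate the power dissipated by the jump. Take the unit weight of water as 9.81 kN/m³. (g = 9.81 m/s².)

P = 4837 kW

q = Q/b = 236/18.7 = 12.6 m²/s; V₁ = q/y₁ = 10.9 m/s. Fr₁ = V₁/√(g·y₁) = 3.23.
From the momentum equation for a rectangular channel, y₂/y₁ = ½[√(1 + 8Fr₁²) − 1] = ½[√84.21 − 1] = 4.09.
y₂ = 4.09 × 1.16 = 4.74 m.
V₂ = q/y₂ = 12.6/4.74 = 2.66 m/s. E₁ = y₁ + V₁²/2g = 7.19 m; E₂ = y₂ + V₂²/2g = 5.10 m. ΔE = E₁ − E₂ = 2.09 m.
P = γ·Q·ΔE = 9.81 × 236 × 2.09 = 4837 kW.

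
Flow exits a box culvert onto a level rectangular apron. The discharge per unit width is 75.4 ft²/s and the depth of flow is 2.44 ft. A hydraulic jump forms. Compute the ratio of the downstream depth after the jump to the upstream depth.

y₂/y₁ = 4.46

V₁ = q/y₁ = 75.4/2.44 = 30.9 ft/s. Fr₁ = V₁/√(g·y₁) = 30.9/√(32.2×2.44) = 3.49.
Sequent-depth ratio: y₂/y₁ = ½[√(1 + 8Fr₁²) − 1] = ½[√98.23 − 1] = 4.46.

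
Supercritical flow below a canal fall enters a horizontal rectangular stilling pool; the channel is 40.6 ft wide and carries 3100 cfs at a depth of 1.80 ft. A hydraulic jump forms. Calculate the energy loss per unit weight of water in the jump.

ΔE = 15.9 ft

q = Q/b = 3100/40.6 = 76.4 ft²/s; V₁ = q/y₁ = 42.4 ft/s. Fr₁ = V₁/√(g·y₁) = 5.57.
By Bélanger, y₂/y₁ = ½[√(1 + 8Fr₁²) − 1] = ½[√249.4 − 1] = 7.40.
y₂ = 7.40 × 1.80 = 13.3 ft.
Head loss: ΔE = (y₂ − y₁)³/(4y₁y₂) = (13.3 − 1.80)³/(4×1.80×13.3) = 1526/95.8 = 15.9 ft.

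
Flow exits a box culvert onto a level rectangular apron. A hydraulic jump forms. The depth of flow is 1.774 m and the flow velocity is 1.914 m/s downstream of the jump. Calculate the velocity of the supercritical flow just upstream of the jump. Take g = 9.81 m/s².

V₁ = 5.997 m/s

Fr₂ = V₂/√(g·y₂) = 1.914/√(9.81×1.774) = 0.4588.
Applying the sequent-depth relation in reverse, y₁/y₂ = ½[√(1 + 8Fr₂²) − 1] = ½[√2.6840 − 1] = 0.3192.
y₁ = 0.3192 × 1.774 = 0.5662 m.
V₁ = q/y₁ = 3.395/0.5662 = 5.997 m/s.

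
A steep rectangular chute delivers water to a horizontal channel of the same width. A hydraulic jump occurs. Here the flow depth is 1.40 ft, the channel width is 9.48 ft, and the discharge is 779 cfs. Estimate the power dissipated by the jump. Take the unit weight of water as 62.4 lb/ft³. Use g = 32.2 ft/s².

P = 3349 hp

q = Q/b = 779/9.48 = 82.2 ft²/s; V₁ = q/y₁ = 58.7 ft/s. Fr₁ = V₁/√(g·y₁) = 8.74.
From the momentum equation for a rectangular channel, y₂/y₁ = ½[√(1 + 8Fr₁²) − 1] = ½[√612.4 − 1] = 11.9.
y₂ = 11.9 × 1.40 = 16.6 ft.
V₂ = q/y₂ = 82.2/16.6 = 4.94 ft/s. E₁ = y₁ + V₁²/2g = 54.9 ft; E₂ = y₂ + V₂²/2g = 17.0 ft. ΔE = E₁ − E₂ = 37.9 ft.
P = γ·Q·ΔE/550 = 62.4 × 779 × 37.9 / 550 = 3349 hp.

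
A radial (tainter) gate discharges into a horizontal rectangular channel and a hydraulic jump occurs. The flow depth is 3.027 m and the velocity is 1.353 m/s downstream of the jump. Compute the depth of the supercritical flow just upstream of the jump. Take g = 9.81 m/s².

y₁ = 0.3359 m

Fr₂ = V₂/√(g·y₂) = 1.353/√(9.81×3.027) = 0.2483.
Since the conjugate-depth ratio holds either way, y₁/y₂ = ½[√(1 + 8Fr₂²) − 1] = ½[√1.4932 − 1] = 0.1110.
y₁ = 0.1110 × 3.027 = 0.3359 m.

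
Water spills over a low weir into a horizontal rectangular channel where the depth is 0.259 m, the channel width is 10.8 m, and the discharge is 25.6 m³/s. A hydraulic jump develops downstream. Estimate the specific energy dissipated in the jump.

q = Q/b = 25.6/10.8 = 2.37 m²/s; V₁ = q/y₁ = 9.15 m/s. Fr₁ = V₁/√(g·y₁) = 5.74.
By Bélanger, y₂/y₁ = ½[√(1 + 8Fr₁²) − 1] = ½[√264.7 − 1] = 7.64.
y₂ = 7.64 × 0.259 = 1.98 m.
Head loss: ΔE = (y₂ − y₁)³/(4y₁y₂) = (1.98 − 0.259)³/(4×0.259×1.98) = 5.08/2.05 = 2.48 m.

ΔE = 2.48 m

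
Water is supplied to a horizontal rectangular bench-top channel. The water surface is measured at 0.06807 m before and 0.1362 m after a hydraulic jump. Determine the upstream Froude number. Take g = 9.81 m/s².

Fr₁ = 1.733

For a rectangular channel the momentum equation gives q² = ½·g·y₁·y₂·(y₁ + y₂) = ½×9.81×0.06807×0.1362×0.2043 = 0.009289.
q = √0.009289 = 0.09638 m²/s.
V₁ = q/y₁ = 1.416 m/s; Fr₁ = V₁/√(g·y₁) = 1.733.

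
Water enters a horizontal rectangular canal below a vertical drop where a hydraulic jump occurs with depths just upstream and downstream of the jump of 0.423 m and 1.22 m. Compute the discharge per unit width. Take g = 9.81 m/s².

For a rectangular channel the momentum equation gives q² = ½·g·y₁·y₂·(y₁ + y₂) = ½×9.81×0.423×1.22×1.64 = 4.16.
q = √4.16 = 2.04 m²/s.

q = 2.04 m²/s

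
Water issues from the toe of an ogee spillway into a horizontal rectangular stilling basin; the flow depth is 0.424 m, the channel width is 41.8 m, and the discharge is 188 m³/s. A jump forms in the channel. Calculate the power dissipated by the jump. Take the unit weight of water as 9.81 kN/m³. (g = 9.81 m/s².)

P = 5761 kW

q = Q/b = 188/41.8 = 4.50 m²/s; V₁ = q/y₁ = 10.6 m/s. Fr₁ = V₁/√(g·y₁) = 5.20.
From the momentum equation for a rectangular channel, y₂/y₁ = ½[√(1 + 8Fr₁²) − 1] = ½[√217.4 − 1] = 6.87.
y₂ = 6.87 × 0.424 = 2.91 m.
V₂ = q/y₂ = 4.50/2.91 = 1.54 m/s. E₁ = y₁ + V₁²/2g = 6.16 m; E₂ = y₂ + V₂²/2g = 3.04 m. ΔE = E₁ − E₂ = 3.12 m.
P = γ·Q·ΔE = 9.81 × 188 × 3.12 = 5761 kW.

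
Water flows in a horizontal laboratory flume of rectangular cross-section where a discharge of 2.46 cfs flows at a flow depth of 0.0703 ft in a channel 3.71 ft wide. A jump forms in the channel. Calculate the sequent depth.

y₂ = 0.589 ft

q = Q/b = 2.46/3.71 = 0.663 ft²/s; V₁ = q/y₁ = 9.43 ft/s. Fr₁ = V₁/√(g·y₁) = 6.27.
Conjugate-depth relation: y₂/y₁ = ½[√(1 + 8Fr₁²) − 1] = ½[√315.4 − 1] = 8.38.
y₂ = 8.38 × 0.0703 = 0.589 ft.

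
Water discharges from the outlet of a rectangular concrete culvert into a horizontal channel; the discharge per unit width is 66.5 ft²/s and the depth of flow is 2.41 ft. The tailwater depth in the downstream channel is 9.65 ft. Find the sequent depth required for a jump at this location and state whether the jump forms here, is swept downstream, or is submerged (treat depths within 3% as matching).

y₂ = 9.54 ft; the jump forms here

V₁ = q/y₁ = 66.5/2.41 = 27.6 ft/s. Fr₁ = V₁/√(g·y₁) = 27.6/√(32.2×2.41) = 3.13.
Conjugate-depth relation: y₂/y₁ = ½[√(1 + 8Fr₁²) − 1] = ½[√79.49 − 1] = 3.96.
y₂ = 3.96 × 2.41 = 9.54 ft.
Tailwater y_tw = 9.65 ft: y_tw ≈ y₂, so the jump forms here.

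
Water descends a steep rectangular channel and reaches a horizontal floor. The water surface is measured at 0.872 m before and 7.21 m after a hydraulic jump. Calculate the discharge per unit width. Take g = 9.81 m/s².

q = 15.8 m²/s

For a rectangular channel the momentum equation gives q² = ½·g·y₁·y₂·(y₁ + y₂) = ½×9.81×0.872×7.21×8.08 = 249.
q = √249 = 15.8 m²/s.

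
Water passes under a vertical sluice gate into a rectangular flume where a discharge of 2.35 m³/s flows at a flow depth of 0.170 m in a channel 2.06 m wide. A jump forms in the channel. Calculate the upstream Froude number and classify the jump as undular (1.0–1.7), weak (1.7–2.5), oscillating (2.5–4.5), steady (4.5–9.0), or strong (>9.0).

Fr₁ = 5.20; steady jump

q = Q/b = 2.35/2.06 = 1.14 m²/s; V₁ = q/y₁ = 6.71 m/s. Fr₁ = V₁/√(g·y₁) = 5.20.
Fr₁ = 5.20 lies in the steady range.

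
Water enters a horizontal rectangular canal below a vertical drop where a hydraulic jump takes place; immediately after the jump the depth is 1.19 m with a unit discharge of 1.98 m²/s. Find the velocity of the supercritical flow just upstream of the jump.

V₁ = 4.74 m/s

V₂ = q/y₂ = 1.98/1.19 = 1.66 m/s; Fr₂ = V₂/√(g·y₂) = 0.487.
From the momentum equation (using Fr₂), y₁/y₂ = ½[√(1 + 8Fr₂²) − 1] = ½[√2.897 − 1] = 0.351.
y₁ = 0.351 × 1.19 = 0.418 m.
V₁ = q/y₁ = 1.98/0.418 = 4.74 m/s.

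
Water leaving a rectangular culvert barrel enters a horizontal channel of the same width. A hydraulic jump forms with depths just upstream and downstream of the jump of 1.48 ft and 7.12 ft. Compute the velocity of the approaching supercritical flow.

For a rectangular channel the momentum equation gives q² = ½·g·y₁·y₂·(y₁ + y₂) = ½×32.2×1.48×7.12×8.60 = 1459.
q = √1459 = 38.2 ft²/s.
V₁ = q/y₁ = 38.2/1.48 = 25.8 ft/s.

V₁ = 25.8 ft/s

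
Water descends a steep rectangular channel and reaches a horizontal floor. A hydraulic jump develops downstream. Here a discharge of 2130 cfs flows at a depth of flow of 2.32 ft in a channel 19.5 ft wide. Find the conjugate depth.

q = Q/b = 2130/19.5 = 109 ft²/s; V₁ = q/y₁ = 47.1 ft/s. Fr₁ = V₁/√(g·y₁) = 5.45.
From the momentum equation for a rectangular channel, y₂/y₁ = ½[√(1 + 8Fr₁²) − 1] = ½[√238.4 − 1] = 7.22.
y₂ = 7.22 × 2.32 = 16.8 ft.

y₂ = 16.8 ft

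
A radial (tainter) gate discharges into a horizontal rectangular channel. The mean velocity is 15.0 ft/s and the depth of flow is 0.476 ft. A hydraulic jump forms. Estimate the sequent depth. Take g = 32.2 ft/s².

y₂ = 2.35 ft

Fr₁ = V₁/√(g·y₁) = 15.0/√(32.2×0.476) = 3.83.
Sequent-depth ratio: y₂/y₁ = ½[√(1 + 8Fr₁²) − 1] = ½[√118.4 − 1] = 4.94.
y₂ = 4.94 × 0.476 = 2.35 ft.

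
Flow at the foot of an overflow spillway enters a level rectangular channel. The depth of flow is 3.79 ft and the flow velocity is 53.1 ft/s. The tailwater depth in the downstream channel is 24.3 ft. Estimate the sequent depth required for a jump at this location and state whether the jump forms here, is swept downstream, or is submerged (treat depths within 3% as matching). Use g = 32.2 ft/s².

y₂ = 23.9 ft; the jump forms here

Fr₁ = V₁/√(g·y₁) = 53.1/√(32.2×3.79) = 4.81.
By Bélanger, y₂/y₁ = ½[√(1 + 8Fr₁²) − 1] = ½[√185.8 − 1] = 6.32.
y₂ = 6.32 × 3.79 = 23.9 ft.
Tailwater y_tw = 24.3 ft: y_tw ≈ y₂, so the jump forms here.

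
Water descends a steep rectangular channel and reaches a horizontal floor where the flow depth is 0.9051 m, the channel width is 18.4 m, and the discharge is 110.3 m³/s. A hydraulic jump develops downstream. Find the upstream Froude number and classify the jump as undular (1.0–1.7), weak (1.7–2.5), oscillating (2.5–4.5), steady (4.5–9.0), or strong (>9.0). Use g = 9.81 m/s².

q = Q/b = 110.3/18.4 = 5.995 m²/s; V₁ = q/y₁ = 6.623 m/s. Fr₁ = V₁/√(g·y₁) = 2.223.
Fr₁ = 2.223 lies in the weak range.

Fr₁ = 2.223; weak jump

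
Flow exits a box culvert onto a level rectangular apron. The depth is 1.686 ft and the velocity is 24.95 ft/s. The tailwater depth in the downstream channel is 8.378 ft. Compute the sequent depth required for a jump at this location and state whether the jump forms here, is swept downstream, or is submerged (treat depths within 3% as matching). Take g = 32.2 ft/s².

y₂ = 7.275 ft; the jump is submerged

Fr₁ = V₁/√(g·y₁) = 24.95/√(32.2×1.686) = 3.386.
Conjugate-depth relation: y₂/y₁ = ½[√(1 + 8Fr₁²) − 1] = ½[√92.731 − 1] = 4.315.
y₂ = 4.315 × 1.686 = 7.275 ft.
Tailwater y_tw = 8.378 ft: y_tw > y₂, so the jump is submerged.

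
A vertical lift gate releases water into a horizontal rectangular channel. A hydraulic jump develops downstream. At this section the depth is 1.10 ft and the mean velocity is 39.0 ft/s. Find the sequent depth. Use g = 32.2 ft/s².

y₂ = 9.66 ft

Fr₁ = V₁/√(g·y₁) = 39.0/√(32.2×1.10) = 6.55.
Sequent-depth ratio: y₂/y₁ = ½[√(1 + 8Fr₁²) − 1] = ½[√344.5 − 1] = 8.78.
y₂ = 8.78 × 1.10 = 9.66 ft.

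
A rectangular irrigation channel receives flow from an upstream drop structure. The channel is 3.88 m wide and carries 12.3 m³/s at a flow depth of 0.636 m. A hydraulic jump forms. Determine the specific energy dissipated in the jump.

q = Q/b = 12.3/3.88 = 3.17 m²/s; V₁ = q/y₁ = 4.98 m/s. Fr₁ = V₁/√(g·y₁) = 2.00.
Sequent-depth ratio: y₂/y₁ = ½[√(1 + 8Fr₁²) − 1] = ½[√32.86 − 1] = 2.37.
y₂ = 2.37 × 0.636 = 1.50 m.
Head loss: ΔE = (y₂ − y₁)³/(4y₁y₂) = (1.50 − 0.636)³/(4×0.636×1.50) = 0.656/3.83 = 0.171 m.

ΔE = 0.171 m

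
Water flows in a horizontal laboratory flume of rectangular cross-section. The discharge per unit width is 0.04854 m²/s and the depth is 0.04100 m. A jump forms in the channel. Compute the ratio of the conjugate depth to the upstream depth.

V₁ = q/y₁ = 0.04854/0.04100 = 1.184 m/s. Fr₁ = V₁/√(g·y₁) = 1.184/√(9.81×0.04100) = 1.867.
Bélanger equation: y₂/y₁ = ½[√(1 + 8Fr₁²) − 1] = ½[√28.878 − 1] = 2.187.

y₂/y₁ = 2.187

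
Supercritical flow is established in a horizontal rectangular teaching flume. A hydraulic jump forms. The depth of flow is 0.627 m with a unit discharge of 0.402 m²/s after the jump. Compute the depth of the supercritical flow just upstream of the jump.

V₂ = q/y₂ = 0.402/0.627 = 0.641 m/s; Fr₂ = V₂/√(g·y₂) = 0.259.
The Bélanger relation is symmetric: y₁/y₂ = ½[√(1 + 8Fr₂²) − 1] = ½[√1.535 − 1] = 0.119.
y₁ = 0.119 × 0.627 = 0.0749 m.

y₁ = 0.0749 m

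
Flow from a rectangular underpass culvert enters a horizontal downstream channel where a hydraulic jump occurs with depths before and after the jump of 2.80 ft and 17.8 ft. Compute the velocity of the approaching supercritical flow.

For a rectangular channel the momentum equation gives q² = ½·g·y₁·y₂·(y₁ + y₂) = ½×32.2×2.80×17.8×20.6 = 16530.
q = √16530 = 129 ft²/s.
V₁ = q/y₁ = 129/2.80 = 45.9 ft/s.

V₁ = 45.9 ft/s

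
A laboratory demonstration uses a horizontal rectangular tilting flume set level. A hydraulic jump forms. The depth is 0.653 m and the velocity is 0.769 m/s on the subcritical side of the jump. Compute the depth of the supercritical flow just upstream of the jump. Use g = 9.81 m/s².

Fr₂ = V₂/√(g·y₂) = 0.769/√(9.81×0.653) = 0.304.
The Bélanger relation is symmetric: y₁/y₂ = ½[√(1 + 8Fr₂²) − 1] = ½[√1.739 − 1] = 0.159.
y₁ = 0.159 × 0.653 = 0.104 m.

y₁ = 0.104 m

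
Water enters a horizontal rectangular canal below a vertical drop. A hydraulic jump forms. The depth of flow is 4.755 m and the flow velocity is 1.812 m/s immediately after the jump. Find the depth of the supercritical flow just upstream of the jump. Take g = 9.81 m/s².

Fr₂ = V₂/√(g·y₂) = 1.812/√(9.81×4.755) = 0.2653.
From the momentum equation (using Fr₂), y₁/y₂ = ½[√(1 + 8Fr₂²) − 1] = ½[√1.5631 − 1] = 0.1251.
y₁ = 0.1251 × 4.755 = 0.5949 m.

y₁ = 0.5949 m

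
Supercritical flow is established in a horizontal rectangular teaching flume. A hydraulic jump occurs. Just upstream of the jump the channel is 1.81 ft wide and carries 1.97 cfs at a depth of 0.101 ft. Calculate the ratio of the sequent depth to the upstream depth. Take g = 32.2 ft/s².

q = Q/b = 1.97/1.81 = 1.09 ft²/s; V₁ = q/y₁ = 10.8 ft/s. Fr₁ = V₁/√(g·y₁) = 5.98.
Sequent-depth ratio: y₂/y₁ = ½[√(1 + 8Fr₁²) − 1] = ½[√286.7 − 1] = 7.97.

y₂/y₁ = 7.97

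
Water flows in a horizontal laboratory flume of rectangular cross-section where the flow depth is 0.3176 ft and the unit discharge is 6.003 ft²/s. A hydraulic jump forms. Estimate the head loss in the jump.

V₁ = q/y₁ = 6.003/0.3176 = 18.90 ft/s. Fr₁ = V₁/√(g·y₁) = 18.90/√(32.2×0.3176) = 5.910.
By Bélanger, y₂/y₁ = ½[√(1 + 8Fr₁²) − 1] = ½[√280.47 − 1] = 7.874.
y₂ = 7.874 × 0.3176 = 2.501 ft.
V₂ = q/y₂ = 6.003/2.501 = 2.401 ft/s. E₁ = y₁ + V₁²/2g = 5.865 ft; E₂ = y₂ + V₂²/2g = 2.590 ft. ΔE = E₁ − E₂ = 3.275 ft.

ΔE = 3.275 ft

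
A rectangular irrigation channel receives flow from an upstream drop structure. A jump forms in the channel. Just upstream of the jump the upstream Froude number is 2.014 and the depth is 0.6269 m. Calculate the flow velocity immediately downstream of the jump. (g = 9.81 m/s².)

V₂ = 2.088 m/s

Fr₁ = 2.014 (given).
From the momentum equation for a rectangular channel, y₂/y₁ = ½[√(1 + 8Fr₁²) − 1] = ½[√33.450 − 1] = 2.392.
y₂ = 2.392 × 0.6269 = 1.499 m.
V₁ = Fr₁·√(g·y₁) = 2.014×√(9.81×0.6269) = 4.995 m/s; q = V₁·y₁ = 3.131 m²/s.
V₂ = q/y₂ = 3.131/1.499 = 2.088 m/s.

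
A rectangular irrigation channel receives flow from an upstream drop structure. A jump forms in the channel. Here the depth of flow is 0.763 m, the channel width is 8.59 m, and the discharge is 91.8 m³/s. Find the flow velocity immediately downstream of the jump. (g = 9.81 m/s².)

q = Q/b = 91.8/8.59 = 10.7 m²/s; V₁ = q/y₁ = 14.0 m/s. Fr₁ = V₁/√(g·y₁) = 5.12.
By Bélanger, y₂/y₁ = ½[√(1 + 8Fr₁²) − 1] = ½[√210.7 − 1] = 6.76.
y₂ = 6.76 × 0.763 = 5.16 m.
V₂ = q/y₂ = 10.7/5.16 = 2.07 m/s.

V₂ = 2.07 m/s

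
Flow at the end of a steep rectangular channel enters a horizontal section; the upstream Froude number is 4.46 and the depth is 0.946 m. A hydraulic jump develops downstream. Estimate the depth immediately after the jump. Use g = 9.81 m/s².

Fr₁ = 4.46 (given).
Conjugate-depth relation: y₂/y₁ = ½[√(1 + 8Fr₁²) − 1] = ½[√160.1 − 1] = 5.83.
y₂ = 5.83 × 0.946 = 5.51 m.

y₂ = 5.51 m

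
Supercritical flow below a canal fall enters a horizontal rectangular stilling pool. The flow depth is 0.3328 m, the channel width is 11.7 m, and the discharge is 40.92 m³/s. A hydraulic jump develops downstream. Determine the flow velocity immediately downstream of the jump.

V₂ = 1.358 m/s

q = Q/b = 40.92/11.7 = 3.497 m²/s; V₁ = q/y₁ = 10.51 m/s. Fr₁ = V₁/√(g·y₁) = 5.816.
From the momentum equation for a rectangular channel, y₂/y₁ = ½[√(1 + 8Fr₁²) − 1] = ½[√271.63 − 1] = 7.741.
y₂ = 7.741 × 0.3328 = 2.576 m.
V₂ = q/y₂ = 3.497/2.576 = 1.358 m/s.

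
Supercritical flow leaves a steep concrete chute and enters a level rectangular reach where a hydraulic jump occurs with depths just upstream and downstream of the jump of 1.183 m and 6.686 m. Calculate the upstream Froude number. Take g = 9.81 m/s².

Fr₁ = 4.336

For a rectangular channel the momentum equation gives q² = ½·g·y₁·y₂·(y₁ + y₂) = ½×9.81×1.183×6.686×7.869 = 305.3.
q = √305.3 = 17.47 m²/s.
V₁ = q/y₁ = 14.77 m/s; Fr₁ = V₁/√(g·y₁) = 4.336.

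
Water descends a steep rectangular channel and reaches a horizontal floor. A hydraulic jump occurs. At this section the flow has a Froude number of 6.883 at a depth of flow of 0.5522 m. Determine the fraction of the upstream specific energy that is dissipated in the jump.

Fr₁ = 6.883 (given).
From the momentum equation for a rectangular channel, y₂/y₁ = ½[√(1 + 8Fr₁²) − 1] = ½[√380.01 − 1] = 9.247.
y₂ = 9.247 × 0.5522 = 5.106 m.
E₁ = y₁(1 + Fr₁²/2) = 0.5522×(1 + 6.883²/2) = 13.63 m. ΔE = (y₂ − y₁)³/(4y₁y₂) = 8.374 m. ΔE/E₁ = 8.374/13.63 = 0.614.

ΔE/E₁ = 0.614 (61.4%)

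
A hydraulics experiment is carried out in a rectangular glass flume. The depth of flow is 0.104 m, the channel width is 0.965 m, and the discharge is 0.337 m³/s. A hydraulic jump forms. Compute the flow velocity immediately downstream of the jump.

V₂ = 0.794 m/s

q = Q/b = 0.337/0.965 = 0.349 m²/s; V₁ = q/y₁ = 3.36 m/s. Fr₁ = V₁/√(g·y₁) = 3.32.
From the momentum equation for a rectangular channel, y₂/y₁ = ½[√(1 + 8Fr₁²) − 1] = ½[√89.42 − 1] = 4.23.
y₂ = 4.23 × 0.104 = 0.440 m.
V₂ = q/y₂ = 0.349/0.440 = 0.794 m/s.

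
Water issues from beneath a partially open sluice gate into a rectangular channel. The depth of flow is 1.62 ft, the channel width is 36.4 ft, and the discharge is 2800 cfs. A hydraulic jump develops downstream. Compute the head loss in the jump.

q = Q/b = 2800/36.4 = 76.9 ft²/s; V₁ = q/y₁ = 47.5 ft/s. Fr₁ = V₁/√(g·y₁) = 6.57.
Conjugate-depth relation: y₂/y₁ = ½[√(1 + 8Fr₁²) − 1] = ½[√346.8 − 1] = 8.81.
y₂ = 8.81 × 1.62 = 14.3 ft.
V₂ = q/y₂ = 76.9/14.3 = 5.39 ft/s. E₁ = y₁ + V₁²/2g = 36.6 ft; E₂ = y₂ + V₂²/2g = 14.7 ft. ΔE = E₁ − E₂ = 21.9 ft.

ΔE = 21.9 ft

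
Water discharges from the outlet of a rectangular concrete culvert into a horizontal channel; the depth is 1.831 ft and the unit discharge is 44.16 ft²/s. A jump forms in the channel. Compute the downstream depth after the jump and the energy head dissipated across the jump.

y₂ = 7.269 ft; ΔE = 3.021 ft

V₁ = q/y₁ = 44.16/1.831 = 24.12 ft/s. Fr₁ = V₁/√(g·y₁) = 24.12/√(32.2×1.831) = 3.141.
From the momentum equation for a rectangular channel, y₂/y₁ = ½[√(1 + 8Fr₁²) − 1] = ½[√79.927 − 1] = 3.970.
y₂ = 3.970 × 1.831 = 7.269 ft.
V₂ = q/y₂ = 44.16/7.269 = 6.075 ft/s. E₁ = y₁ + V₁²/2g = 10.86 ft; E₂ = y₂ + V₂²/2g = 7.842 ft. ΔE = E₁ − E₂ = 3.021 ft.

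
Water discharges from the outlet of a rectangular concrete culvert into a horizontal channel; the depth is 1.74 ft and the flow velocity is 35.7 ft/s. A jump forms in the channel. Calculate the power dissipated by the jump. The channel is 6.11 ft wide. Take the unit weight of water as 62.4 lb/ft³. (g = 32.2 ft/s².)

P = 436 hp

Fr₁ = V₁/√(g·y₁) = 35.7/√(32.2×1.74) = 4.77.
Conjugate-depth relation: y₂/y₁ = ½[√(1 + 8Fr₁²) − 1] = ½[√183.0 − 1] = 6.26.
y₂ = 6.26 × 1.74 = 10.9 ft.
Head loss: ΔE = (y₂ − y₁)³/(4y₁y₂) = (10.9 − 1.74)³/(4×1.74×10.9) = 768/75.9 = 10.1 ft.
q = V₁·y₁ = 35.7 × 1.74 = 62.1 ft²/s. Q = q·b = 62.1 × 6.11 = 380 cfs. P = γ·Q·ΔE/550 = 62.4 × 380 × 10.1 / 550 = 436 hp.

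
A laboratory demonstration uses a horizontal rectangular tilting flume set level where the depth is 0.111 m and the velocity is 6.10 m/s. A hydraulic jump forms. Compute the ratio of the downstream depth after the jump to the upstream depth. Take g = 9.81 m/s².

y₂/y₁ = 7.78

Fr₁ = V₁/√(g·y₁) = 6.10/√(9.81×0.111) = 5.85.
By Bélanger, y₂/y₁ = ½[√(1 + 8Fr₁²) − 1] = ½[√274.4 − 1] = 7.78.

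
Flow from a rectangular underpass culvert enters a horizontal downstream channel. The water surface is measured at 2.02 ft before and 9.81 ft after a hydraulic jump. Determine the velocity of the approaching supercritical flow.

V₁ = 30.4 ft/s

For a rectangular channel the momentum equation gives q² = ½·g·y₁·y₂·(y₁ + y₂) = ½×32.2×2.02×9.81×11.8 = 3774.
q = √3774 = 61.4 ft²/s.
V₁ = q/y₁ = 61.4/2.02 = 30.4 ft/s.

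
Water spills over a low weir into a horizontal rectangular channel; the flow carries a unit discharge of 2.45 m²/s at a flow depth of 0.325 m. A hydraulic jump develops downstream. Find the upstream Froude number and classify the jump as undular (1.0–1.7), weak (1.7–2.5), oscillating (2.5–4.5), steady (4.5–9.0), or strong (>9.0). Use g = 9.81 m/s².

V₁ = q/y₁ = 2.45/0.325 = 7.54 m/s. Fr₁ = V₁/√(g·y₁) = 7.54/√(9.81×0.325) = 4.22.
Fr₁ = 4.22 lies in the oscillating range.

Fr₁ = 4.22; oscillating jump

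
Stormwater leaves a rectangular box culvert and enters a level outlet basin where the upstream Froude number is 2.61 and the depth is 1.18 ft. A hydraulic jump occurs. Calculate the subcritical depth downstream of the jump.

Fr₁ = 2.61 (given).
By Bélanger, y₂/y₁ = ½[√(1 + 8Fr₁²) − 1] = ½[√55.50 − 1] = 3.22.
y₂ = 3.22 × 1.18 = 3.81 ft.

y₂ = 3.81 ft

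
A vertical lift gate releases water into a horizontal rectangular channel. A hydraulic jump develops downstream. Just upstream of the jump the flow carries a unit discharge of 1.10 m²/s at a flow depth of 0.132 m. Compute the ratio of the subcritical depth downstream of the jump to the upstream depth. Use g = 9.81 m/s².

V₁ = q/y₁ = 1.10/0.132 = 8.33 m/s. Fr₁ = V₁/√(g·y₁) = 8.33/√(9.81×0.132) = 7.32.
Bélanger equation: y₂/y₁ = ½[√(1 + 8Fr₁²) − 1] = ½[√430.0 − 1] = 9.87.

y₂/y₁ = 9.87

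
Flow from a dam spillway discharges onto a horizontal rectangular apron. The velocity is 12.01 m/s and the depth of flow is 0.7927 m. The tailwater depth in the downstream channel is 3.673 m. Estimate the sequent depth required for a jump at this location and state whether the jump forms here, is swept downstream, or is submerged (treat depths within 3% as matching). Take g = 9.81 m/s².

Fr₁ = V₁/√(g·y₁) = 12.01/√(9.81×0.7927) = 4.307.
Bélanger equation: y₂/y₁ = ½[√(1 + 8Fr₁²) − 1] = ½[√149.39 − 1] = 5.611.
y₂ = 5.611 × 0.7927 = 4.448 m.
Tailwater y_tw = 3.673 m: y_tw < y₂, so the jump is swept downstream.

y₂ = 4.448 m; the jump is swept downstream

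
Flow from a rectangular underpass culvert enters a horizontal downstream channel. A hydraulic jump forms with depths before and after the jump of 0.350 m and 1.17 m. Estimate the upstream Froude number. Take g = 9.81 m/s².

For a rectangular channel the momentum equation gives q² = ½·g·y₁·y₂·(y₁ + y₂) = ½×9.81×0.350×1.17×1.52 = 3.05.
q = √3.05 = 1.75 m²/s.
V₁ = q/y₁ = 4.99 m/s; Fr₁ = V₁/√(g·y₁) = 2.69.

Fr₁ = 2.69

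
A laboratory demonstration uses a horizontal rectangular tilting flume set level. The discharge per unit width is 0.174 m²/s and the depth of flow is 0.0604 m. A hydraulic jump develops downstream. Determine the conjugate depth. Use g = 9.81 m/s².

V₁ = q/y₁ = 0.174/0.0604 = 2.88 m/s. Fr₁ = V₁/√(g·y₁) = 2.88/√(9.81×0.0604) = 3.74.
Bélanger equation: y₂/y₁ = ½[√(1 + 8Fr₁²) − 1] = ½[√113.0 − 1] = 4.82.
y₂ = 4.82 × 0.0604 = 0.291 m.

y₂ = 0.291 m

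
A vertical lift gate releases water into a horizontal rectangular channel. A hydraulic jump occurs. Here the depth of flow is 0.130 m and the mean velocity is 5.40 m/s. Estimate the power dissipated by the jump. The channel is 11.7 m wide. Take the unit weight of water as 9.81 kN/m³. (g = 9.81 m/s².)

P = 61.4 kW

Fr₁ = V₁/√(g·y₁) = 5.40/√(9.81×0.130) = 4.78.
By Bélanger, y₂/y₁ = ½[√(1 + 8Fr₁²) − 1] = ½[√183.9 − 1] = 6.28.
y₂ = 6.28 × 0.130 = 0.817 m.
q = V₁·y₁ = 5.40 × 0.130 = 0.702 m²/s. V₂ = q/y₂ = 0.702/0.817 = 0.860 m/s. E₁ = y₁ + V₁²/2g = 1.62 m; E₂ = y₂ + V₂²/2g = 0.854 m. ΔE = E₁ − E₂ = 0.762 m.
Q = q·b = 0.702 × 11.7 = 8.21 m³/s. P = γ·Q·ΔE = 9.81 × 8.21 × 0.762 = 61.4 kW.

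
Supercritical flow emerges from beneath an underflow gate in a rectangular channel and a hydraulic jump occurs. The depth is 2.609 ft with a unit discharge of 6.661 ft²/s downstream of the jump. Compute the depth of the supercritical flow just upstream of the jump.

y₁ = 0.3562 ft

V₂ = q/y₂ = 6.661/2.609 = 2.553 ft/s; Fr₂ = V₂/√(g·y₂) = 0.2785.
Since the conjugate-depth ratio holds either way, y₁/y₂ = ½[√(1 + 8Fr₂²) − 1] = ½[√1.6207 − 1] = 0.1365.
y₁ = 0.1365 × 2.609 = 0.3562 ft.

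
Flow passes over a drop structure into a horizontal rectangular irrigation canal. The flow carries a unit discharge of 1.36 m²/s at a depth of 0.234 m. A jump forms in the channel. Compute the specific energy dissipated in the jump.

V₁ = q/y₁ = 1.36/0.234 = 5.81 m/s. Fr₁ = V₁/√(g·y₁) = 5.81/√(9.81×0.234) = 3.84.
By Bélanger, y₂/y₁ = ½[√(1 + 8Fr₁²) − 1] = ½[√118.7 − 1] = 4.95.
y₂ = 4.95 × 0.234 = 1.16 m.
V₂ = q/y₂ = 1.36/1.16 = 1.17 m/s. E₁ = y₁ + V₁²/2g = 1.96 m; E₂ = y₂ + V₂²/2g = 1.23 m. ΔE = E₁ − E₂ = 0.728 m.

ΔE = 0.728 m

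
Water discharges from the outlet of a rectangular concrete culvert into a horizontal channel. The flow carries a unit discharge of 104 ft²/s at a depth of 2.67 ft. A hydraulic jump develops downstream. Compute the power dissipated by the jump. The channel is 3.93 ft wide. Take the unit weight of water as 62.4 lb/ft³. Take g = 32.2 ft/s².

P = 503 hp

V₁ = q/y₁ = 104/2.67 = 39.0 ft/s. Fr₁ = V₁/√(g·y₁) = 39.0/√(32.2×2.67) = 4.20.
Bélanger equation: y₂/y₁ = ½[√(1 + 8Fr₁²) − 1] = ½[√142.2 − 1] = 5.46.
y₂ = 5.46 × 2.67 = 14.6 ft.
V₂ = q/y₂ = 104/14.6 = 7.13 ft/s. E₁ = y₁ + V₁²/2g = 26.2 ft; E₂ = y₂ + V₂²/2g = 15.4 ft. ΔE = E₁ − E₂ = 10.9 ft.
Q = q·b = 104 × 3.93 = 409 cfs. P = γ·Q·ΔE/550 = 62.4 × 409 × 10.9 / 550 = 503 hp.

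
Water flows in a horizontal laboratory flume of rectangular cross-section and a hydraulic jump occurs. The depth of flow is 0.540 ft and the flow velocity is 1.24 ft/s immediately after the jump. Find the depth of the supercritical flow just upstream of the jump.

Fr₂ = V₂/√(g·y₂) = 1.24/√(32.2×0.540) = 0.297.
The Bélanger relation is symmetric: y₁/y₂ = ½[√(1 + 8Fr₂²) − 1] = ½[√1.707 − 1] = 0.153.
y₁ = 0.153 × 0.540 = 0.0828 ft.

y₁ = 0.0828 ft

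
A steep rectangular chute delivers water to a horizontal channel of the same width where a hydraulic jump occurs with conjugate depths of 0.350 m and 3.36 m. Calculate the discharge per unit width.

q = 4.63 m²/s

For a rectangular channel the momentum equation gives q² = ½·g·y₁·y₂·(y₁ + y₂) = ½×9.81×0.350×3.36×3.71 = 21.4.
q = √21.4 = 4.63 m²/s.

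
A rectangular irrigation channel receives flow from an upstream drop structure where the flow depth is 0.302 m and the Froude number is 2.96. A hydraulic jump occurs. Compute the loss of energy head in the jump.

Fr₁ = 2.96 (given).
Conjugate-depth relation: y₂/y₁ = ½[√(1 + 8Fr₁²) − 1] = ½[√71.09 − 1] = 3.72.
y₂ = 3.72 × 0.302 = 1.12 m.
Head loss: ΔE = (y₂ − y₁)³/(4y₁y₂) = (1.12 − 0.302)³/(4×0.302×1.12) = 0.552/1.36 = 0.407 m.

ΔE = 0.407 m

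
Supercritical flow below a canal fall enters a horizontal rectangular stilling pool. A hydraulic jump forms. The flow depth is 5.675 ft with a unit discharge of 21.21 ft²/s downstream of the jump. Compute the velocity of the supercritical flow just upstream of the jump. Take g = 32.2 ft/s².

V₂ = q/y₂ = 21.21/5.675 = 3.737 ft/s; Fr₂ = V₂/√(g·y₂) = 0.2765.
The Bélanger relation is symmetric: y₁/y₂ = ½[√(1 + 8Fr₂²) − 1] = ½[√1.6115 − 1] = 0.1347.
y₁ = 0.1347 × 5.675 = 0.7646 ft.
V₁ = q/y₁ = 21.21/0.7646 = 27.74 ft/s.

V₁ = 27.74 ft/s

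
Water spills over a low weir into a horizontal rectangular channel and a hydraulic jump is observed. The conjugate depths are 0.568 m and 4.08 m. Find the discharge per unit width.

q = 7.27 m²/s

For a rectangular channel the momentum equation gives q² = ½·g·y₁·y₂·(y₁ + y₂) = ½×9.81×0.568×4.08×4.65 = 52.8.
q = √52.8 = 7.27 m²/s.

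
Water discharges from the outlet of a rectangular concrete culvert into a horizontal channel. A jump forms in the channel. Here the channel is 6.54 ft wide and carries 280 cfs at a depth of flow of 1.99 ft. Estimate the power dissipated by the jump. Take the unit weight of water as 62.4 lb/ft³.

P = 60.3 hp

q = Q/b = 280/6.54 = 42.8 ft²/s; V₁ = q/y₁ = 21.5 ft/s. Fr₁ = V₁/√(g·y₁) = 2.69.
By Bélanger, y₂/y₁ = ½[√(1 + 8Fr₁²) − 1] = ½[√58.79 − 1] = 3.33.
y₂ = 3.33 × 1.99 = 6.63 ft.
V₂ = q/y₂ = 42.8/6.63 = 6.45 ft/s. E₁ = y₁ + V₁²/2g = 9.18 ft; E₂ = y₂ + V₂²/2g = 7.28 ft. ΔE = E₁ − E₂ = 1.90 ft.
P = γ·Q·ΔE/550 = 62.4 × 280 × 1.90 / 550 = 60.3 hp.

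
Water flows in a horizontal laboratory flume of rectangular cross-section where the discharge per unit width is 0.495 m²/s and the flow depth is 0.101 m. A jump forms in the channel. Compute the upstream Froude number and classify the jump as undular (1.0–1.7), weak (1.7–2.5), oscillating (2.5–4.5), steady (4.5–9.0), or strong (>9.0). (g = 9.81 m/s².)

V₁ = q/y₁ = 0.495/0.101 = 4.90 m/s. Fr₁ = V₁/√(g·y₁) = 4.90/√(9.81×0.101) = 4.92.
Fr₁ = 4.92 lies in the steady range.

Fr₁ = 4.92; steady jump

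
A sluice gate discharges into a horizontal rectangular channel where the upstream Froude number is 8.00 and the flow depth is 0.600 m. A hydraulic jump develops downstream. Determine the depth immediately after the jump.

y₂ = 6.49 m

Fr₁ = 8.00 (given).
Conjugate-depth relation: y₂/y₁ = ½[√(1 + 8Fr₁²) − 1] = ½[√513.0 − 1] = 10.8.
y₂ = 10.8 × 0.600 = 6.49 m.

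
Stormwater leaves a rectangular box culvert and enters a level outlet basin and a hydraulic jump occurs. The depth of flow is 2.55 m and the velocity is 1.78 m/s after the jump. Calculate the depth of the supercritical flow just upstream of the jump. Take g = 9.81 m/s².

Fr₂ = V₂/√(g·y₂) = 1.78/√(9.81×2.55) = 0.356.
From the momentum equation (using Fr₂), y₁/y₂ = ½[√(1 + 8Fr₂²) − 1] = ½[√2.013 − 1] = 0.209.
y₁ = 0.209 × 2.55 = 0.534 m.

y₁ = 0.534 m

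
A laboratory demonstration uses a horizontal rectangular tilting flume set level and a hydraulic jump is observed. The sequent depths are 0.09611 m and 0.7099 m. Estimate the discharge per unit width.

For a rectangular channel the momentum equation gives q² = ½·g·y₁·y₂·(y₁ + y₂) = ½×9.81×0.09611×0.7099×0.8060 = 0.2697.
q = √0.2697 = 0.5194 m²/s.

q = 0.5194 m²/s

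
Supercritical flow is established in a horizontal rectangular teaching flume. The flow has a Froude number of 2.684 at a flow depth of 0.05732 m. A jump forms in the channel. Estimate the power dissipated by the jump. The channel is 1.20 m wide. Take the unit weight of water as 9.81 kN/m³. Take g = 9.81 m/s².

P = 0.07382 kW

Fr₁ = 2.684 (given).
Conjugate-depth relation: y₂/y₁ = ½[√(1 + 8Fr₁²) − 1] = ½[√58.631 − 1] = 3.329.
y₂ = 3.329 × 0.05732 = 0.1908 m.
Head loss: ΔE = (y₂ − y₁)³/(4y₁y₂) = (0.1908 − 0.05732)³/(4×0.05732×0.1908) = 0.002378/0.04374 = 0.05436 m.
V₁ = Fr₁·√(g·y₁) = 2.684×√(9.81×0.05732) = 2.013 m/s; q = V₁·y₁ = 0.1154 m²/s. Q = q·b = 0.1154 × 1.20 = 0.1384 m³/s. P = γ·Q·ΔE = 9.81 × 0.1384 × 0.05436 = 0.07382 kW.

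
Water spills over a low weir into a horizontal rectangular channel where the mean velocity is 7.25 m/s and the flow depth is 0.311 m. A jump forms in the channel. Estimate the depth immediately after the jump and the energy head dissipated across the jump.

Fr₁ = V₁/√(g·y₁) = 7.25/√(9.81×0.311) = 4.15.
From the momentum equation for a rectangular channel, y₂/y₁ = ½[√(1 + 8Fr₁²) − 1] = ½[√138.8 − 1] = 5.39.
y₂ = 5.39 × 0.311 = 1.68 m.
q = V₁·y₁ = 7.25 × 0.311 = 2.25 m²/s. V₂ = q/y₂ = 2.25/1.68 = 1.34 m/s. E₁ = y₁ + V₁²/2g = 2.99 m; E₂ = y₂ + V₂²/2g = 1.77 m. ΔE = E₁ − E₂ = 1.22 m.

y₂ = 1.68 m; ΔE = 1.22 m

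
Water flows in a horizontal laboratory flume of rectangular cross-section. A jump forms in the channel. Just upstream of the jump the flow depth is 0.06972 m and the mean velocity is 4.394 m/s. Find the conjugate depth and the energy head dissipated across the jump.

Fr₁ = V₁/√(g·y₁) = 4.394/√(9.81×0.06972) = 5.313.
Conjugate-depth relation: y₂/y₁ = ½[√(1 + 8Fr₁²) − 1] = ½[√226.83 − 1] = 7.030.
y₂ = 7.030 × 0.06972 = 0.4902 m.
q = V₁·y₁ = 4.394 × 0.06972 = 0.3063 m²/s. V₂ = q/y₂ = 0.3063/0.4902 = 0.6250 m/s. E₁ = y₁ + V₁²/2g = 1.054 m; E₂ = y₂ + V₂²/2g = 0.5101 m. ΔE = E₁ − E₂ = 0.5437 m.

y₂ = 0.4902 m; ΔE = 0.5437 m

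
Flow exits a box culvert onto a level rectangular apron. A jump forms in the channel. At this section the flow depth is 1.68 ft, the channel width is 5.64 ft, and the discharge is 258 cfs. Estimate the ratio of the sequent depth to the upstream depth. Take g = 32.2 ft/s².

y₂/y₁ = 4.76

q = Q/b = 258/5.64 = 45.7 ft²/s; V₁ = q/y₁ = 27.2 ft/s. Fr₁ = V₁/√(g·y₁) = 3.70.
Sequent-depth ratio: y₂/y₁ = ½[√(1 + 8Fr₁²) − 1] = ½[√110.6 − 1] = 4.76.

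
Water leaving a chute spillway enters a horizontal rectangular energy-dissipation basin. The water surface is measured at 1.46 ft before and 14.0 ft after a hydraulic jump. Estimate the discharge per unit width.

q = 71.3 ft²/s

For a rectangular channel the momentum equation gives q² = ½·g·y₁·y₂·(y₁ + y₂) = ½×32.2×1.46×14.0×15.5 = 5088.
q = √5088 = 71.3 ft²/s.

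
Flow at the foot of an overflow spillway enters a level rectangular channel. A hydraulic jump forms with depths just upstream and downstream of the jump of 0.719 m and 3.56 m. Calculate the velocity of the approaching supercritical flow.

For a rectangular channel the momentum equation gives q² = ½·g·y₁·y₂·(y₁ + y₂) = ½×9.81×0.719×3.56×4.28 = 53.7.
q = √53.7 = 7.33 m²/s.
V₁ = q/y₁ = 7.33/0.719 = 10.2 m/s.

V₁ = 10.2 m/s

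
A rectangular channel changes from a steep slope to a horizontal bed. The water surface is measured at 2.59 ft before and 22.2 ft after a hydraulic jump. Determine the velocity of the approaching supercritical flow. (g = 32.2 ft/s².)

V₁ = 58.5 ft/s

For a rectangular channel the momentum equation gives q² = ½·g·y₁·y₂·(y₁ + y₂) = ½×32.2×2.59×22.2×24.8 = 22949.
q = √22949 = 151 ft²/s.
V₁ = q/y₁ = 151/2.59 = 58.5 ft/s.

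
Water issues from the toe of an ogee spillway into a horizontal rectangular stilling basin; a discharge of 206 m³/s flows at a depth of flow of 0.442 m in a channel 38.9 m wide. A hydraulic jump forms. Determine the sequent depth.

q = Q/b = 206/38.9 = 5.30 m²/s; V₁ = q/y₁ = 12.0 m/s. Fr₁ = V₁/√(g·y₁) = 5.75.
Bélanger equation: y₂/y₁ = ½[√(1 + 8Fr₁²) − 1] = ½[√265.8 − 1] = 7.65.
y₂ = 7.65 × 0.442 = 3.38 m.

y₂ = 3.38 m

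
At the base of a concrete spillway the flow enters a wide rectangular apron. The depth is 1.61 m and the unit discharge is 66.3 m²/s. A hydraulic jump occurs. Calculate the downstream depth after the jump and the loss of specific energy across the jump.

V₁ = q/y₁ = 66.3/1.61 = 41.2 m/s. Fr₁ = V₁/√(g·y₁) = 41.2/√(9.81×1.61) = 10.4.
By Bélanger, y₂/y₁ = ½[√(1 + 8Fr₁²) − 1] = ½[√860.0 − 1] = 14.2.
y₂ = 14.2 × 1.61 = 22.8 m.
Head loss: ΔE = (y₂ − y₁)³/(4y₁y₂) = (22.8 − 1.61)³/(4×1.61×22.8) = 9517/147 = 64.8 m.

y₂ = 22.8 m; ΔE = 64.8 m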